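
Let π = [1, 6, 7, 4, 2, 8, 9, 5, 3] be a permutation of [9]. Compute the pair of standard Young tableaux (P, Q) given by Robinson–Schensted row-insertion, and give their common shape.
P = [1, 2, 3, 8, 9] / [4, 5] / [6, 7];  Q = [1, 2, 3, 6, 7] / [4, 8] / [5, 9];  common shape = (5, 2, 2)

Row-insert the values π_1, π_2, … into P one at a time, bumping the leftmost entry strictly greater than the inserted value down to the next row. The recording tableau Q records, in position (i, j), the step at which that cell was added to P.
  Insert 1 (step 1): P = [1];  Q = [1]
  Insert 6 (step 2): P = [1, 6];  Q = [1, 2]
  Insert 7 (step 3): P = [1, 6, 7];  Q = [1, 2, 3]
  Insert 4 (step 4): P = [1, 4, 7] / [6];  Q = [1, 2, 3] / [4]
  Insert 2 (step 5): P = [1, 2, 7] / [4] / [6];  Q = [1, 2, 3] / [4] / [5]
  Insert 8 (step 6): P = [1, 2, 7, 8] / [4] / [6];  Q = [1, 2, 3, 6] / [4] / [5]
  Insert 9 (step 7): P = [1, 2, 7, 8, 9] / [4] / [6];  Q = [1, 2, 3, 6, 7] / [4] / [5]
  Insert 5 (step 8): P = [1, 2, 5, 8, 9] / [4, 7] / [6];  Q = [1, 2, 3, 6, 7] / [4, 8] / [5]
  Insert 3 (step 9): P = [1, 2, 3, 8, 9] / [4, 5] / [6, 7];  Q = [1, 2, 3, 6, 7] / [4, 8] / [5, 9]
Final shape: (5, 2, 2).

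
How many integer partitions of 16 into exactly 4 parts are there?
p(16, 4 parts) = 34

Partitions of n into exactly k parts ↔ partitions of n − k into at most k parts (subtract 1 from each part). For n = 16, k = 4, the partitions are: 13+1+1+1, 12+2+1+1, 11+3+1+1, 11+2+2+1, 10+4+1+1, 10+3+2+1, 10+2+2+2, 9+5+1+1, 9+4+2+1, 9+3+3+1, 9+3+2+2, 8+6+1+1, 8+5+2+1, 8+4+3+1, 8+4+2+2, 8+3+3+2, 7+7+1+1, 7+6+2+1, 7+5+3+1, 7+5+2+2, 7+4+4+1, 7+4+3+2, 7+3+3+3, 6+6+3+1, 6+6+2+2, 6+5+4+1, 6+5+3+2, 6+4+4+2, 6+4+3+3, 5+5+5+1, … (34 total). Count = 34.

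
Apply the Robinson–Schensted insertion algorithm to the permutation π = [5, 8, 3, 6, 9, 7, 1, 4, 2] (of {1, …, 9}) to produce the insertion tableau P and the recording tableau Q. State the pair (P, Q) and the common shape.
P = [1, 2, 7] / [3, 4, 9] / [5, 6] / [8];  Q = [1, 2, 5] / [3, 4, 6] / [7, 8] / [9];  common shape = (3, 3, 2, 1)

Row-insert the values π_1, π_2, … into P one at a time, bumping the leftmost entry strictly greater than the inserted value down to the next row. The recording tableau Q records, in position (i, j), the step at which that cell was added to P.
  Insert 5 (step 1): P = [5];  Q = [1]
  Insert 8 (step 2): P = [5, 8];  Q = [1, 2]
  Insert 3 (step 3): P = [3, 8] / [5];  Q = [1, 2] / [3]
  Insert 6 (step 4): P = [3, 6] / [5, 8];  Q = [1, 2] / [3, 4]
  Insert 9 (step 5): P = [3, 6, 9] / [5, 8];  Q = [1, 2, 5] / [3, 4]
  Insert 7 (step 6): P = [3, 6, 7] / [5, 8, 9];  Q = [1, 2, 5] / [3, 4, 6]
  Insert 1 (step 7): P = [1, 6, 7] / [3, 8, 9] / [5];  Q = [1, 2, 5] / [3, 4, 6] / [7]
  Insert 4 (step 8): P = [1, 4, 7] / [3, 6, 9] / [5, 8];  Q = [1, 2, 5] / [3, 4, 6] / [7, 8]
  Insert 2 (step 9): P = [1, 2, 7] / [3, 4, 9] / [5, 6] / [8];  Q = [1, 2, 5] / [3, 4, 6] / [7, 8] / [9]
Final shape: (3, 3, 2, 1).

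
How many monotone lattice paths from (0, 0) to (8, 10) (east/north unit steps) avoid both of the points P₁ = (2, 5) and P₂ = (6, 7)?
Number of paths = 20046

Inclusion–exclusion. Total paths: C(18, 8) = 43758. Through P₁: C(7, 2)·C(11, 6) = 9702. Through P₂: C(13, 6)·C(5, 2) = 17160. Since P₁ is strictly southwest of P₂, a monotone path through both must visit P₁ then P₂; paths through both = C(7, 2)·C(6, 4)·C(5, 2) = 3150. Avoid both = 43758 − 9702 − 17160 + 3150 = 20046.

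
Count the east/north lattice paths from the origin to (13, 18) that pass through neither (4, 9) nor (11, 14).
Number of paths = 113122975

Inclusion–exclusion. Total paths: C(31, 13) = 206253075. Through P₁: C(13, 4)·C(18, 9) = 34763300. Through P₂: C(25, 11)·C(6, 2) = 66861000. Since P₁ is strictly southwest of P₂, a monotone path through both must visit P₁ then P₂; paths through both = C(13, 4)·C(12, 7)·C(6, 2) = 8494200. Avoid both = 206253075 − 34763300 − 66861000 + 8494200 = 113122975.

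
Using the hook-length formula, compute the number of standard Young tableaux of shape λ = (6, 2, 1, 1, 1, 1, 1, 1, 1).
# SYT of shape (6, 2, 1, 1, 1, 1, 1, 1, 1) = 14300

Hook-length formula: f^λ = n! / Π hook(c), product over all cells c of the Young diagram. For λ = (6, 2, 1, 1, 1, 1, 1, 1, 1), n = 15 boxes. Hook lengths by row (left-to-right, top-to-bottom): [14, 6, 4, 3, 2, 1]; [9, 1]; [7]; [6]; [5]; [4]; [3]; [2]; [1]. Product of hooks = 91445760. So f^λ = 15! / 91445760 = 1307674368000 / 91445760 = 14300.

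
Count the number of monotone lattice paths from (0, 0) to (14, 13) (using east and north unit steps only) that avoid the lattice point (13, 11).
Number of paths = 12569868

Total paths from (0, 0) to (14, 13): C(27, 14) = 20058300. Paths through (13, 11): (paths (0, 0) → (13, 11)) × (paths (13, 11) → (14, 13)) = C(24, 13) · C(3, 1) = 2496144 · 3 = 7488432. Avoidance count = 20058300 − 7488432 = 12569868.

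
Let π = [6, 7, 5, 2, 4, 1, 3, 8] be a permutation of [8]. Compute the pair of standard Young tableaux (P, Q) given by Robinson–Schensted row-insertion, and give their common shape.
P = [1, 3, 8] / [2, 4] / [5, 7] / [6];  Q = [1, 2, 8] / [3, 5] / [4, 7] / [6];  common shape = (3, 2, 2, 1)

Row-insert the values π_1, π_2, … into P one at a time, bumping the leftmost entry strictly greater than the inserted value down to the next row. The recording tableau Q records, in position (i, j), the step at which that cell was added to P.
  Insert 6 (step 1): P = [6];  Q = [1]
  Insert 7 (step 2): P = [6, 7];  Q = [1, 2]
  Insert 5 (step 3): P = [5, 7] / [6];  Q = [1, 2] / [3]
  Insert 2 (step 4): P = [2, 7] / [5] / [6];  Q = [1, 2] / [3] / [4]
  Insert 4 (step 5): P = [2, 4] / [5, 7] / [6];  Q = [1, 2] / [3, 5] / [4]
  Insert 1 (step 6): P = [1, 4] / [2, 7] / [5] / [6];  Q = [1, 2] / [3, 5] / [4] / [6]
  Insert 3 (step 7): P = [1, 3] / [2, 4] / [5, 7] / [6];  Q = [1, 2] / [3, 5] / [4, 7] / [6]
  Insert 8 (step 8): P = [1, 3, 8] / [2, 4] / [5, 7] / [6];  Q = [1, 2, 8] / [3, 5] / [4, 7] / [6]
Final shape: (3, 2, 2, 1).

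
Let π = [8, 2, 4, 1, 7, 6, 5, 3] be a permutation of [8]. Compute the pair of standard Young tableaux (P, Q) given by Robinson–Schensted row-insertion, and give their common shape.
P = [1, 3, 5] / [2, 4] / [6] / [7] / [8];  Q = [1, 3, 5] / [2, 6] / [4] / [7] / [8];  common shape = (3, 2, 1, 1, 1)

Row-insert the values π_1, π_2, … into P one at a time, bumping the leftmost entry strictly greater than the inserted value down to the next row. The recording tableau Q records, in position (i, j), the step at which that cell was added to P.
  Insert 8 (step 1): P = [8];  Q = [1]
  Insert 2 (step 2): P = [2] / [8];  Q = [1] / [2]
  Insert 4 (step 3): P = [2, 4] / [8];  Q = [1, 3] / [2]
  Insert 1 (step 4): P = [1, 4] / [2] / [8];  Q = [1, 3] / [2] / [4]
  Insert 7 (step 5): P = [1, 4, 7] / [2] / [8];  Q = [1, 3, 5] / [2] / [4]
  Insert 6 (step 6): P = [1, 4, 6] / [2, 7] / [8];  Q = [1, 3, 5] / [2, 6] / [4]
  Insert 5 (step 7): P = [1, 4, 5] / [2, 6] / [7] / [8];  Q = [1, 3, 5] / [2, 6] / [4] / [7]
  Insert 3 (step 8): P = [1, 3, 5] / [2, 4] / [6] / [7] / [8];  Q = [1, 3, 5] / [2, 6] / [4] / [7] / [8]
Final shape: (3, 2, 1, 1, 1).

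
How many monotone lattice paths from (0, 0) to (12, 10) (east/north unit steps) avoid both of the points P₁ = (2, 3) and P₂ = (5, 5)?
Number of paths = 331782

Inclusion–exclusion. Total paths: C(22, 12) = 646646. Through P₁: C(5, 2)·C(17, 10) = 194480. Through P₂: C(10, 5)·C(12, 7) = 199584. Since P₁ is strictly southwest of P₂, a monotone path through both must visit P₁ then P₂; paths through both = C(5, 2)·C(5, 3)·C(12, 7) = 79200. Avoid both = 646646 − 194480 − 199584 + 79200 = 331782.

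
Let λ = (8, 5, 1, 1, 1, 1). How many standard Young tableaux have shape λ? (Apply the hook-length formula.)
# SYT of shape (8, 5, 1, 1, 1, 1) = 523600

Hook-length formula: f^λ = n! / Π hook(c), product over all cells c of the Young diagram. For λ = (8, 5, 1, 1, 1, 1), n = 17 boxes. Hook lengths by row (left-to-right, top-to-bottom): [13, 8, 7, 6, 5, 3, 2, 1]; [9, 4, 3, 2, 1]; [4]; [3]; [2]; [1]. Product of hooks = 679311360. So f^λ = 17! / 679311360 = 355687428096000 / 679311360 = 523600.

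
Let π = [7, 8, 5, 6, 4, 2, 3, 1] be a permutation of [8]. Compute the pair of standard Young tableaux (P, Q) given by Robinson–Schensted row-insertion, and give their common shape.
P = [1, 3] / [2, 6] / [4, 8] / [5] / [7];  Q = [1, 2] / [3, 4] / [5, 7] / [6] / [8];  common shape = (2, 2, 2, 1, 1)

Row-insert the values π_1, π_2, … into P one at a time, bumping the leftmost entry strictly greater than the inserted value down to the next row. The recording tableau Q records, in position (i, j), the step at which that cell was added to P.
  Insert 7 (step 1): P = [7];  Q = [1]
  Insert 8 (step 2): P = [7, 8];  Q = [1, 2]
  Insert 5 (step 3): P = [5, 8] / [7];  Q = [1, 2] / [3]
  Insert 6 (step 4): P = [5, 6] / [7, 8];  Q = [1, 2] / [3, 4]
  Insert 4 (step 5): P = [4, 6] / [5, 8] / [7];  Q = [1, 2] / [3, 4] / [5]
  Insert 2 (step 6): P = [2, 6] / [4, 8] / [5] / [7];  Q = [1, 2] / [3, 4] / [5] / [6]
  Insert 3 (step 7): P = [2, 3] / [4, 6] / [5, 8] / [7];  Q = [1, 2] / [3, 4] / [5, 7] / [6]
  Insert 1 (step 8): P = [1, 3] / [2, 6] / [4, 8] / [5] / [7];  Q = [1, 2] / [3, 4] / [5, 7] / [6] / [8]
Final shape: (2, 2, 2, 1, 1).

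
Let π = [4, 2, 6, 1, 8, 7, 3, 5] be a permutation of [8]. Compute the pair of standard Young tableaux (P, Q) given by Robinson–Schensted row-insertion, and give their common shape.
P = [1, 3, 5] / [2, 6, 7] / [4, 8];  Q = [1, 3, 5] / [2, 6, 8] / [4, 7];  common shape = (3, 3, 2)

Row-insert the values π_1, π_2, … into P one at a time, bumping the leftmost entry strictly greater than the inserted value down to the next row. The recording tableau Q records, in position (i, j), the step at which that cell was added to P.
  Insert 4 (step 1): P = [4];  Q = [1]
  Insert 2 (step 2): P = [2] / [4];  Q = [1] / [2]
  Insert 6 (step 3): P = [2, 6] / [4];  Q = [1, 3] / [2]
  Insert 1 (step 4): P = [1, 6] / [2] / [4];  Q = [1, 3] / [2] / [4]
  Insert 8 (step 5): P = [1, 6, 8] / [2] / [4];  Q = [1, 3, 5] / [2] / [4]
  Insert 7 (step 6): P = [1, 6, 7] / [2, 8] / [4];  Q = [1, 3, 5] / [2, 6] / [4]
  Insert 3 (step 7): P = [1, 3, 7] / [2, 6] / [4, 8];  Q = [1, 3, 5] / [2, 6] / [4, 7]
  Insert 5 (step 8): P = [1, 3, 5] / [2, 6, 7] / [4, 8];  Q = [1, 3, 5] / [2, 6, 8] / [4, 7]
Final shape: (3, 3, 2).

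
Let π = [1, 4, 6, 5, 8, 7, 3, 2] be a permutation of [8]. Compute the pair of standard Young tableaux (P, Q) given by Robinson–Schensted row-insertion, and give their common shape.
P = [1, 2, 5, 7] / [3, 8] / [4] / [6];  Q = [1, 2, 3, 5] / [4, 6] / [7] / [8];  common shape = (4, 2, 1, 1)

Row-insert the values π_1, π_2, … into P one at a time, bumping the leftmost entry strictly greater than the inserted value down to the next row. The recording tableau Q records, in position (i, j), the step at which that cell was added to P.
  Insert 1 (step 1): P = [1];  Q = [1]
  Insert 4 (step 2): P = [1, 4];  Q = [1, 2]
  Insert 6 (step 3): P = [1, 4, 6];  Q = [1, 2, 3]
  Insert 5 (step 4): P = [1, 4, 5] / [6];  Q = [1, 2, 3] / [4]
  Insert 8 (step 5): P = [1, 4, 5, 8] / [6];  Q = [1, 2, 3, 5] / [4]
  Insert 7 (step 6): P = [1, 4, 5, 7] / [6, 8];  Q = [1, 2, 3, 5] / [4, 6]
  Insert 3 (step 7): P = [1, 3, 5, 7] / [4, 8] / [6];  Q = [1, 2, 3, 5] / [4, 6] / [7]
  Insert 2 (step 8): P = [1, 2, 5, 7] / [3, 8] / [4] / [6];  Q = [1, 2, 3, 5] / [4, 6] / [7] / [8]
Final shape: (4, 2, 1, 1).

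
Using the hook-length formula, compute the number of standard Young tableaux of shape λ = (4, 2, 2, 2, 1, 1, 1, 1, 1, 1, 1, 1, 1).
# SYT of shape (4, 2, 2, 2, 1, 1, 1, 1, 1, 1, 1, 1, 1) = 169575

Hook-length formula: f^λ = n! / Π hook(c), product over all cells c of the Young diagram. For λ = (4, 2, 2, 2, 1, 1, 1, 1, 1, 1, 1, 1, 1), n = 19 boxes. Hook lengths by row (left-to-right, top-to-bottom): [16, 6, 2, 1]; [13, 3]; [12, 2]; [11, 1]; [9]; [8]; [7]; [6]; [5]; [4]; [3]; [2]; [1]. Product of hooks = 717352796160. So f^λ = 19! / 717352796160 = 121645100408832000 / 717352796160 = 169575.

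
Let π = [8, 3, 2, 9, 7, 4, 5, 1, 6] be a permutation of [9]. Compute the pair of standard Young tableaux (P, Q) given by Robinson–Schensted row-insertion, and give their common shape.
P = [1, 4, 5, 6] / [2, 7] / [3, 9] / [8];  Q = [1, 4, 7, 9] / [2, 5] / [3, 6] / [8];  common shape = (4, 2, 2, 1)

Row-insert the values π_1, π_2, … into P one at a time, bumping the leftmost entry strictly greater than the inserted value down to the next row. The recording tableau Q records, in position (i, j), the step at which that cell was added to P.
  Insert 8 (step 1): P = [8];  Q = [1]
  Insert 3 (step 2): P = [3] / [8];  Q = [1] / [2]
  Insert 2 (step 3): P = [2] / [3] / [8];  Q = [1] / [2] / [3]
  Insert 9 (step 4): P = [2, 9] / [3] / [8];  Q = [1, 4] / [2] / [3]
  Insert 7 (step 5): P = [2, 7] / [3, 9] / [8];  Q = [1, 4] / [2, 5] / [3]
  Insert 4 (step 6): P = [2, 4] / [3, 7] / [8, 9];  Q = [1, 4] / [2, 5] / [3, 6]
  Insert 5 (step 7): P = [2, 4, 5] / [3, 7] / [8, 9];  Q = [1, 4, 7] / [2, 5] / [3, 6]
  Insert 1 (step 8): P = [1, 4, 5] / [2, 7] / [3, 9] / [8];  Q = [1, 4, 7] / [2, 5] / [3, 6] / [8]
  Insert 6 (step 9): P = [1, 4, 5, 6] / [2, 7] / [3, 9] / [8];  Q = [1, 4, 7, 9] / [2, 5] / [3, 6] / [8]
Final shape: (4, 2, 2, 1).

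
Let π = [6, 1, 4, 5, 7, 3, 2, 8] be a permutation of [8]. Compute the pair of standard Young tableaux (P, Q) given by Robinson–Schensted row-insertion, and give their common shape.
P = [1, 2, 5, 7, 8] / [3] / [4] / [6];  Q = [1, 3, 4, 5, 8] / [2] / [6] / [7];  common shape = (5, 1, 1, 1)

Row-insert the values π_1, π_2, … into P one at a time, bumping the leftmost entry strictly greater than the inserted value down to the next row. The recording tableau Q records, in position (i, j), the step at which that cell was added to P.
  Insert 6 (step 1): P = [6];  Q = [1]
  Insert 1 (step 2): P = [1] / [6];  Q = [1] / [2]
  Insert 4 (step 3): P = [1, 4] / [6];  Q = [1, 3] / [2]
  Insert 5 (step 4): P = [1, 4, 5] / [6];  Q = [1, 3, 4] / [2]
  Insert 7 (step 5): P = [1, 4, 5, 7] / [6];  Q = [1, 3, 4, 5] / [2]
  Insert 3 (step 6): P = [1, 3, 5, 7] / [4] / [6];  Q = [1, 3, 4, 5] / [2] / [6]
  Insert 2 (step 7): P = [1, 2, 5, 7] / [3] / [4] / [6];  Q = [1, 3, 4, 5] / [2] / [6] / [7]
  Insert 8 (step 8): P = [1, 2, 5, 7, 8] / [3] / [4] / [6];  Q = [1, 3, 4, 5, 8] / [2] / [6] / [7]
Final shape: (5, 1, 1, 1).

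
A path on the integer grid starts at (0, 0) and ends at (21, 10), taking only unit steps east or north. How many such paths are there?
Number of paths = 44352165

A monotone lattice path from (0, 0) to (21, 10) consists of 21 east steps and 10 north steps in some order, so it is determined by which 21 of the 31 steps are east. The count is C(31, 21) = 44352165.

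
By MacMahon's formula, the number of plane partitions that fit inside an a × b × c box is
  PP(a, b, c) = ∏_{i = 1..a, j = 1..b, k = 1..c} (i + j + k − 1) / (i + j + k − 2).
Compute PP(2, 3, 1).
PP(2, 3, 1) = 10

Evaluate the triple product over i = 1..2, j = 1..3, k = 1..1. The factors are (2/1) · (3/2) · (4/3) · (3/2) · (4/3) · (5/4). The numerators and denominators telescope so the product is an integer; carrying out the multiplication exactly gives PP(2, 3, 1) = 10.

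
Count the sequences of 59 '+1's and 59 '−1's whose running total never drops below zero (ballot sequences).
C_59 = 405944995127576985730643443367112

These ballot sequences are counted by the Catalan number C_n = (1/(n + 1)) · C(2n, n). For n = 59: C_59 = (1/60) · C(118, 59) = 24356699707654619143838606602026720/60 = 405944995127576985730643443367112.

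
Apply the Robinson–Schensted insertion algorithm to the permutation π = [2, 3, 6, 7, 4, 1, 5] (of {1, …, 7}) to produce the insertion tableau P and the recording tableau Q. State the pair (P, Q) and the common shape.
P = [1, 3, 4, 5] / [2, 7] / [6];  Q = [1, 2, 3, 4] / [5, 7] / [6];  common shape = (4, 2, 1)

Row-insert the values π_1, π_2, … into P one at a time, bumping the leftmost entry strictly greater than the inserted value down to the next row. The recording tableau Q records, in position (i, j), the step at which that cell was added to P.
  Insert 2 (step 1): P = [2];  Q = [1]
  Insert 3 (step 2): P = [2, 3];  Q = [1, 2]
  Insert 6 (step 3): P = [2, 3, 6];  Q = [1, 2, 3]
  Insert 7 (step 4): P = [2, 3, 6, 7];  Q = [1, 2, 3, 4]
  Insert 4 (step 5): P = [2, 3, 4, 7] / [6];  Q = [1, 2, 3, 4] / [5]
  Insert 1 (step 6): P = [1, 3, 4, 7] / [2] / [6];  Q = [1, 2, 3, 4] / [5] / [6]
  Insert 5 (step 7): P = [1, 3, 4, 5] / [2, 7] / [6];  Q = [1, 2, 3, 4] / [5, 7] / [6]
Final shape: (4, 2, 1).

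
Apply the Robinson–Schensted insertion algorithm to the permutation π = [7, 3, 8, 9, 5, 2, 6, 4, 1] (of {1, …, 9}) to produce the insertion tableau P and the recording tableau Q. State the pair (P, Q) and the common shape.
P = [1, 4, 6] / [2, 5, 9] / [3, 8] / [7];  Q = [1, 3, 4] / [2, 5, 7] / [6, 8] / [9];  common shape = (3, 3, 2, 1)

Row-insert the values π_1, π_2, … into P one at a time, bumping the leftmost entry strictly greater than the inserted value down to the next row. The recording tableau Q records, in position (i, j), the step at which that cell was added to P.
  Insert 7 (step 1): P = [7];  Q = [1]
  Insert 3 (step 2): P = [3] / [7];  Q = [1] / [2]
  Insert 8 (step 3): P = [3, 8] / [7];  Q = [1, 3] / [2]
  Insert 9 (step 4): P = [3, 8, 9] / [7];  Q = [1, 3, 4] / [2]
  Insert 5 (step 5): P = [3, 5, 9] / [7, 8];  Q = [1, 3, 4] / [2, 5]
  Insert 2 (step 6): P = [2, 5, 9] / [3, 8] / [7];  Q = [1, 3, 4] / [2, 5] / [6]
  Insert 6 (step 7): P = [2, 5, 6] / [3, 8, 9] / [7];  Q = [1, 3, 4] / [2, 5, 7] / [6]
  Insert 4 (step 8): P = [2, 4, 6] / [3, 5, 9] / [7, 8];  Q = [1, 3, 4] / [2, 5, 7] / [6, 8]
  Insert 1 (step 9): P = [1, 4, 6] / [2, 5, 9] / [3, 8] / [7];  Q = [1, 3, 4] / [2, 5, 7] / [6, 8] / [9]
Final shape: (3, 3, 2, 1).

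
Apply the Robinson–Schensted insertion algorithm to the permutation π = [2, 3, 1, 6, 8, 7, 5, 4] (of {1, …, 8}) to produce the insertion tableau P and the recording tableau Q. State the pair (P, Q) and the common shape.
P = [1, 3, 4, 7] / [2, 5] / [6] / [8];  Q = [1, 2, 4, 5] / [3, 6] / [7] / [8];  common shape = (4, 2, 1, 1)

Row-insert the values π_1, π_2, … into P one at a time, bumping the leftmost entry strictly greater than the inserted value down to the next row. The recording tableau Q records, in position (i, j), the step at which that cell was added to P.
  Insert 2 (step 1): P = [2];  Q = [1]
  Insert 3 (step 2): P = [2, 3];  Q = [1, 2]
  Insert 1 (step 3): P = [1, 3] / [2];  Q = [1, 2] / [3]
  Insert 6 (step 4): P = [1, 3, 6] / [2];  Q = [1, 2, 4] / [3]
  Insert 8 (step 5): P = [1, 3, 6, 8] / [2];  Q = [1, 2, 4, 5] / [3]
  Insert 7 (step 6): P = [1, 3, 6, 7] / [2, 8];  Q = [1, 2, 4, 5] / [3, 6]
  Insert 5 (step 7): P = [1, 3, 5, 7] / [2, 6] / [8];  Q = [1, 2, 4, 5] / [3, 6] / [7]
  Insert 4 (step 8): P = [1, 3, 4, 7] / [2, 5] / [6] / [8];  Q = [1, 2, 4, 5] / [3, 6] / [7] / [8]
Final shape: (4, 2, 1, 1).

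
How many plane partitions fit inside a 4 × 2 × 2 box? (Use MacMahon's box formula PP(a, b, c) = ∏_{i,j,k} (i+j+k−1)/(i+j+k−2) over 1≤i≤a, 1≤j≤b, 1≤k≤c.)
PP(4, 2, 2) = 105

Evaluate the triple product over i = 1..4, j = 1..2, k = 1..2. The factors are (2/1) · (3/2) · (3/2) · (4/3) · (3/2) · (4/3) · (4/3) · (5/4) · … (16 factors total). The numerators and denominators telescope so the product is an integer; carrying out the multiplication exactly gives PP(4, 2, 2) = 105.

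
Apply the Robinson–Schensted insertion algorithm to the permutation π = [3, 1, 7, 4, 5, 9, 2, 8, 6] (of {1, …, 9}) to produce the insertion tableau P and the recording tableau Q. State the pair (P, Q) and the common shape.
P = [1, 2, 5, 6] / [3, 4, 8] / [7, 9];  Q = [1, 3, 5, 6] / [2, 4, 8] / [7, 9];  common shape = (4, 3, 2)

Row-insert the values π_1, π_2, … into P one at a time, bumping the leftmost entry strictly greater than the inserted value down to the next row. The recording tableau Q records, in position (i, j), the step at which that cell was added to P.
  Insert 3 (step 1): P = [3];  Q = [1]
  Insert 1 (step 2): P = [1] / [3];  Q = [1] / [2]
  Insert 7 (step 3): P = [1, 7] / [3];  Q = [1, 3] / [2]
  Insert 4 (step 4): P = [1, 4] / [3, 7];  Q = [1, 3] / [2, 4]
  Insert 5 (step 5): P = [1, 4, 5] / [3, 7];  Q = [1, 3, 5] / [2, 4]
  Insert 9 (step 6): P = [1, 4, 5, 9] / [3, 7];  Q = [1, 3, 5, 6] / [2, 4]
  Insert 2 (step 7): P = [1, 2, 5, 9] / [3, 4] / [7];  Q = [1, 3, 5, 6] / [2, 4] / [7]
  Insert 8 (step 8): P = [1, 2, 5, 8] / [3, 4, 9] / [7];  Q = [1, 3, 5, 6] / [2, 4, 8] / [7]
  Insert 6 (step 9): P = [1, 2, 5, 6] / [3, 4, 8] / [7, 9];  Q = [1, 3, 5, 6] / [2, 4, 8] / [7, 9]
Final shape: (4, 3, 2).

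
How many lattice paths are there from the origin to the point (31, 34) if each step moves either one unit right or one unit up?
Number of paths = 3397378086595889760

A monotone lattice path from (0, 0) to (31, 34) consists of 31 east steps and 34 north steps in some order, so it is determined by which 31 of the 65 steps are east. The count is C(65, 31) = 3397378086595889760.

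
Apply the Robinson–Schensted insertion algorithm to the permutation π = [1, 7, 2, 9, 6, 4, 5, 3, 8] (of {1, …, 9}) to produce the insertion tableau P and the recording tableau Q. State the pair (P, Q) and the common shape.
P = [1, 2, 3, 5, 8] / [4, 9] / [6] / [7];  Q = [1, 2, 4, 7, 9] / [3, 5] / [6] / [8];  common shape = (5, 2, 1, 1)

Row-insert the values π_1, π_2, … into P one at a time, bumping the leftmost entry strictly greater than the inserted value down to the next row. The recording tableau Q records, in position (i, j), the step at which that cell was added to P.
  Insert 1 (step 1): P = [1];  Q = [1]
  Insert 7 (step 2): P = [1, 7];  Q = [1, 2]
  Insert 2 (step 3): P = [1, 2] / [7];  Q = [1, 2] / [3]
  Insert 9 (step 4): P = [1, 2, 9] / [7];  Q = [1, 2, 4] / [3]
  Insert 6 (step 5): P = [1, 2, 6] / [7, 9];  Q = [1, 2, 4] / [3, 5]
  Insert 4 (step 6): P = [1, 2, 4] / [6, 9] / [7];  Q = [1, 2, 4] / [3, 5] / [6]
  Insert 5 (step 7): P = [1, 2, 4, 5] / [6, 9] / [7];  Q = [1, 2, 4, 7] / [3, 5] / [6]
  Insert 3 (step 8): P = [1, 2, 3, 5] / [4, 9] / [6] / [7];  Q = [1, 2, 4, 7] / [3, 5] / [6] / [8]
  Insert 8 (step 9): P = [1, 2, 3, 5, 8] / [4, 9] / [6] / [7];  Q = [1, 2, 4, 7, 9] / [3, 5] / [6] / [8]
Final shape: (5, 2, 1, 1).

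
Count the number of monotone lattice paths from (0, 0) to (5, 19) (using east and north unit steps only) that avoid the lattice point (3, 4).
Number of paths = 37744

Total paths from (0, 0) to (5, 19): C(24, 5) = 42504. Paths through (3, 4): (paths (0, 0) → (3, 4)) × (paths (3, 4) → (5, 19)) = C(7, 3) · C(17, 2) = 35 · 136 = 4760. Avoidance count = 42504 − 4760 = 37744.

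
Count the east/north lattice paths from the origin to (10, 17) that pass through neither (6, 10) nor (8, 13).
Number of paths = 3942495

Inclusion–exclusion. Total paths: C(27, 10) = 8436285. Through P₁: C(16, 6)·C(11, 4) = 2642640. Through P₂: C(21, 8)·C(6, 2) = 3052350. Since P₁ is strictly southwest of P₂, a monotone path through both must visit P₁ then P₂; paths through both = C(16, 6)·C(5, 2)·C(6, 2) = 1201200. Avoid both = 8436285 − 2642640 − 3052350 + 1201200 = 3942495.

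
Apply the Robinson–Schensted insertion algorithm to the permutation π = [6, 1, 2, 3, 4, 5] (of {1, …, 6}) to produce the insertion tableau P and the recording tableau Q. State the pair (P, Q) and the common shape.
P = [1, 2, 3, 4, 5] / [6];  Q = [1, 3, 4, 5, 6] / [2];  common shape = (5, 1)

Row-insert the values π_1, π_2, … into P one at a time, bumping the leftmost entry strictly greater than the inserted value down to the next row. The recording tableau Q records, in position (i, j), the step at which that cell was added to P.
  Insert 6 (step 1): P = [6];  Q = [1]
  Insert 1 (step 2): P = [1] / [6];  Q = [1] / [2]
  Insert 2 (step 3): P = [1, 2] / [6];  Q = [1, 3] / [2]
  Insert 3 (step 4): P = [1, 2, 3] / [6];  Q = [1, 3, 4] / [2]
  Insert 4 (step 5): P = [1, 2, 3, 4] / [6];  Q = [1, 3, 4, 5] / [2]
  Insert 5 (step 6): P = [1, 2, 3, 4, 5] / [6];  Q = [1, 3, 4, 5, 6] / [2]
Final shape: (5, 1).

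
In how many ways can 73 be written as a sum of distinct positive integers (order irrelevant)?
q(73) = 40026

A partition into distinct parts is a strictly decreasing sequence summing to n. The recurrence d(n, m) = d(n, m−1) + d(n−m, m−1) (use part m at most once) with q(n) = d(n, n) gives q(73) = 40026. (Euler's theorem: # distinct-part partitions = # odd-part partitions.)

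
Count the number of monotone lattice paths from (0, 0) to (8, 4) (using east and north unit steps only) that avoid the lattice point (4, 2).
Number of paths = 270

Total paths from (0, 0) to (8, 4): C(12, 8) = 495. Paths through (4, 2): (paths (0, 0) → (4, 2)) × (paths (4, 2) → (8, 4)) = C(6, 4) · C(6, 4) = 15 · 15 = 225. Avoidance count = 495 − 225 = 270.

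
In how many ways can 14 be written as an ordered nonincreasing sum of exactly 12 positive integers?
p(14, 12 parts) = 2

Partitions of n into exactly k parts ↔ partitions of n − k into at most k parts (subtract 1 from each part). For n = 14, k = 12, the partitions are: 3+1+1+1+1+1+1+1+1+1+1+1, 2+2+1+1+1+1+1+1+1+1+1+1. Count = 2.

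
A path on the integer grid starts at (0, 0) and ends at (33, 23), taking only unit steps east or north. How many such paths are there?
Number of paths = 3167295784216200

A monotone lattice path from (0, 0) to (33, 23) consists of 33 east steps and 23 north steps in some order, so it is determined by which 33 of the 56 steps are east. The count is C(56, 33) = 3167295784216200.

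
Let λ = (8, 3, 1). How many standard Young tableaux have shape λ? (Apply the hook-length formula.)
# SYT of shape (8, 3, 1) = 891

Hook-length formula: f^λ = n! / Π hook(c), product over all cells c of the Young diagram. For λ = (8, 3, 1), n = 12 boxes. Hook lengths by row (left-to-right, top-to-bottom): [10, 8, 7, 5, 4, 3, 2, 1]; [4, 2, 1]; [1]. Product of hooks = 537600. So f^λ = 12! / 537600 = 479001600 / 537600 = 891.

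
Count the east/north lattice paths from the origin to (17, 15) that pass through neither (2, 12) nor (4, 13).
Number of paths = 565427229

Inclusion–exclusion. Total paths: C(32, 17) = 565722720. Through P₁: C(14, 2)·C(18, 15) = 74256. Through P₂: C(17, 4)·C(15, 13) = 249900. Since P₁ is strictly southwest of P₂, a monotone path through both must visit P₁ then P₂; paths through both = C(14, 2)·C(3, 2)·C(15, 13) = 28665. Avoid both = 565722720 − 74256 − 249900 + 28665 = 565427229.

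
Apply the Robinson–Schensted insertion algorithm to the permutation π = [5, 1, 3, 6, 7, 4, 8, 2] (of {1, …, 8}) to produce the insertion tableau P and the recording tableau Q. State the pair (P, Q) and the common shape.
P = [1, 2, 4, 7, 8] / [3, 6] / [5];  Q = [1, 3, 4, 5, 7] / [2, 6] / [8];  common shape = (5, 2, 1)

Row-insert the values π_1, π_2, … into P one at a time, bumping the leftmost entry strictly greater than the inserted value down to the next row. The recording tableau Q records, in position (i, j), the step at which that cell was added to P.
  Insert 5 (step 1): P = [5];  Q = [1]
  Insert 1 (step 2): P = [1] / [5];  Q = [1] / [2]
  Insert 3 (step 3): P = [1, 3] / [5];  Q = [1, 3] / [2]
  Insert 6 (step 4): P = [1, 3, 6] / [5];  Q = [1, 3, 4] / [2]
  Insert 7 (step 5): P = [1, 3, 6, 7] / [5];  Q = [1, 3, 4, 5] / [2]
  Insert 4 (step 6): P = [1, 3, 4, 7] / [5, 6];  Q = [1, 3, 4, 5] / [2, 6]
  Insert 8 (step 7): P = [1, 3, 4, 7, 8] / [5, 6];  Q = [1, 3, 4, 5, 7] / [2, 6]
  Insert 2 (step 8): P = [1, 2, 4, 7, 8] / [3, 6] / [5];  Q = [1, 3, 4, 5, 7] / [2, 6] / [8]
Final shape: (5, 2, 1).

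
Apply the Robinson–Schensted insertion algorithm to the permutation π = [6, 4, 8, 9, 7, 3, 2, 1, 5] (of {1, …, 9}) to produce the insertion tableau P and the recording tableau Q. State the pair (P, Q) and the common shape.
P = [1, 5, 9] / [2, 7] / [3, 8] / [4] / [6];  Q = [1, 3, 4] / [2, 5] / [6, 9] / [7] / [8];  common shape = (3, 2, 2, 1, 1)

Row-insert the values π_1, π_2, … into P one at a time, bumping the leftmost entry strictly greater than the inserted value down to the next row. The recording tableau Q records, in position (i, j), the step at which that cell was added to P.
  Insert 6 (step 1): P = [6];  Q = [1]
  Insert 4 (step 2): P = [4] / [6];  Q = [1] / [2]
  Insert 8 (step 3): P = [4, 8] / [6];  Q = [1, 3] / [2]
  Insert 9 (step 4): P = [4, 8, 9] / [6];  Q = [1, 3, 4] / [2]
  Insert 7 (step 5): P = [4, 7, 9] / [6, 8];  Q = [1, 3, 4] / [2, 5]
  Insert 3 (step 6): P = [3, 7, 9] / [4, 8] / [6];  Q = [1, 3, 4] / [2, 5] / [6]
  Insert 2 (step 7): P = [2, 7, 9] / [3, 8] / [4] / [6];  Q = [1, 3, 4] / [2, 5] / [6] / [7]
  Insert 1 (step 8): P = [1, 7, 9] / [2, 8] / [3] / [4] / [6];  Q = [1, 3, 4] / [2, 5] / [6] / [7] / [8]
  Insert 5 (step 9): P = [1, 5, 9] / [2, 7] / [3, 8] / [4] / [6];  Q = [1, 3, 4] / [2, 5] / [6, 9] / [7] / [8]
Final shape: (3, 2, 2, 1, 1).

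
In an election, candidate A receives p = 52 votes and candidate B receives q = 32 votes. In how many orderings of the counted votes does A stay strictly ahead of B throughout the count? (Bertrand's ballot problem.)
Strict-lead orderings = 37180441500952219777890

Total orderings of the 84 votes with 52 for A: C(84, 52) = 156157854303999323067138. By the Bertrand ballot formula (Cycle Lemma / reflection principle), the number of orderings in which A is strictly ahead of B throughout is (p − q)/(p + q) · C(p + q, p) = (52 − 32)/(52 + 32) · 156157854303999323067138 = 37180441500952219777890.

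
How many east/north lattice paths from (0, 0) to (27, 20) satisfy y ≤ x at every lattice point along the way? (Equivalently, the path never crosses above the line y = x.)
Number of paths = 2789279908316

By the reflection principle (André's argument), the number of monotone paths to (27, 20) with n ≤ m that never go above y = x is C(47, 27) − C(47, 28) = 9762479679106 − 6973199770790 = 2789279908316.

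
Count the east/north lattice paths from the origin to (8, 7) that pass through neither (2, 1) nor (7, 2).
Number of paths = 3555

Inclusion–exclusion. Total paths: C(15, 8) = 6435. Through P₁: C(3, 2)·C(12, 6) = 2772. Through P₂: C(9, 7)·C(6, 1) = 216. Since P₁ is strictly southwest of P₂, a monotone path through both must visit P₁ then P₂; paths through both = C(3, 2)·C(6, 5)·C(6, 1) = 108. Avoid both = 6435 − 2772 − 216 + 108 = 3555.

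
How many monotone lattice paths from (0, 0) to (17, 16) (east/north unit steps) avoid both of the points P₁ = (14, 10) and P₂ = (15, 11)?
Number of paths = 922180998

Inclusion–exclusion. Total paths: C(33, 17) = 1166803110. Through P₁: C(24, 14)·C(9, 3) = 164745504. Through P₂: C(26, 15)·C(7, 2) = 162249360. Since P₁ is strictly southwest of P₂, a monotone path through both must visit P₁ then P₂; paths through both = C(24, 14)·C(2, 1)·C(7, 2) = 82372752. Avoid both = 1166803110 − 164745504 − 162249360 + 82372752 = 922180998.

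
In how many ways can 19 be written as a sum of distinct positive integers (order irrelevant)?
q(19) = 54

A partition into distinct parts is a strictly decreasing sequence summing to n. The recurrence d(n, m) = d(n, m−1) + d(n−m, m−1) (use part m at most once) with q(n) = d(n, n) gives q(19) = 54. (Euler's theorem: # distinct-part partitions = # odd-part partitions.)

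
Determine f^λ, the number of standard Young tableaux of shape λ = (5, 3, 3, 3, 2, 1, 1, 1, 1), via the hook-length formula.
# SYT of shape (5, 3, 3, 3, 2, 1, 1, 1, 1) = 52229100

Hook-length formula: f^λ = n! / Π hook(c), product over all cells c of the Young diagram. For λ = (5, 3, 3, 3, 2, 1, 1, 1, 1), n = 20 boxes. Hook lengths by row (left-to-right, top-to-bottom): [13, 8, 6, 2, 1]; [10, 5, 3]; [9, 4, 2]; [8, 3, 1]; [6, 1]; [4]; [3]; [2]; [1]. Product of hooks = 46581350400. So f^λ = 20! / 46581350400 = 2432902008176640000 / 46581350400 = 52229100.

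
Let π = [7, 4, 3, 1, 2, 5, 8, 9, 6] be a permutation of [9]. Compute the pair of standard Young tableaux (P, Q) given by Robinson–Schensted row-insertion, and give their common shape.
P = [1, 2, 5, 6, 9] / [3, 8] / [4] / [7];  Q = [1, 5, 6, 7, 8] / [2, 9] / [3] / [4];  common shape = (5, 2, 1, 1)

Row-insert the values π_1, π_2, … into P one at a time, bumping the leftmost entry strictly greater than the inserted value down to the next row. The recording tableau Q records, in position (i, j), the step at which that cell was added to P.
  Insert 7 (step 1): P = [7];  Q = [1]
  Insert 4 (step 2): P = [4] / [7];  Q = [1] / [2]
  Insert 3 (step 3): P = [3] / [4] / [7];  Q = [1] / [2] / [3]
  Insert 1 (step 4): P = [1] / [3] / [4] / [7];  Q = [1] / [2] / [3] / [4]
  Insert 2 (step 5): P = [1, 2] / [3] / [4] / [7];  Q = [1, 5] / [2] / [3] / [4]
  Insert 5 (step 6): P = [1, 2, 5] / [3] / [4] / [7];  Q = [1, 5, 6] / [2] / [3] / [4]
  Insert 8 (step 7): P = [1, 2, 5, 8] / [3] / [4] / [7];  Q = [1, 5, 6, 7] / [2] / [3] / [4]
  Insert 9 (step 8): P = [1, 2, 5, 8, 9] / [3] / [4] / [7];  Q = [1, 5, 6, 7, 8] / [2] / [3] / [4]
  Insert 6 (step 9): P = [1, 2, 5, 6, 9] / [3, 8] / [4] / [7];  Q = [1, 5, 6, 7, 8] / [2, 9] / [3] / [4]
Final shape: (5, 2, 1, 1).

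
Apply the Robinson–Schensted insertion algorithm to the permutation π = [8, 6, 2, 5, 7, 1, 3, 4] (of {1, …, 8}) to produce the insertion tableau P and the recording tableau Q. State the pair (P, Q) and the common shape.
P = [1, 3, 4] / [2, 5, 7] / [6] / [8];  Q = [1, 4, 5] / [2, 7, 8] / [3] / [6];  common shape = (3, 3, 1, 1)

Row-insert the values π_1, π_2, … into P one at a time, bumping the leftmost entry strictly greater than the inserted value down to the next row. The recording tableau Q records, in position (i, j), the step at which that cell was added to P.
  Insert 8 (step 1): P = [8];  Q = [1]
  Insert 6 (step 2): P = [6] / [8];  Q = [1] / [2]
  Insert 2 (step 3): P = [2] / [6] / [8];  Q = [1] / [2] / [3]
  Insert 5 (step 4): P = [2, 5] / [6] / [8];  Q = [1, 4] / [2] / [3]
  Insert 7 (step 5): P = [2, 5, 7] / [6] / [8];  Q = [1, 4, 5] / [2] / [3]
  Insert 1 (step 6): P = [1, 5, 7] / [2] / [6] / [8];  Q = [1, 4, 5] / [2] / [3] / [6]
  Insert 3 (step 7): P = [1, 3, 7] / [2, 5] / [6] / [8];  Q = [1, 4, 5] / [2, 7] / [3] / [6]
  Insert 4 (step 8): P = [1, 3, 4] / [2, 5, 7] / [6] / [8];  Q = [1, 4, 5] / [2, 7, 8] / [3] / [6]
Final shape: (3, 3, 1, 1).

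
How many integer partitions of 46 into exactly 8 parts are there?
p(46, 8 parts) = 7564

Partitions of n into exactly k parts are in bijection with partitions of n − k into at most k parts (subtract 1 from each part). So p(46, exactly 8) = p(38, parts ≤ 8). Computing via the recurrence p(m, j) = p(m, j−1) + p(m−j, j) gives 7564.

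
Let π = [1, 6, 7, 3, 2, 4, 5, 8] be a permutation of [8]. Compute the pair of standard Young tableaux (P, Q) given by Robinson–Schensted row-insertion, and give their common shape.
P = [1, 2, 4, 5, 8] / [3, 7] / [6];  Q = [1, 2, 3, 7, 8] / [4, 6] / [5];  common shape = (5, 2, 1)

Row-insert the values π_1, π_2, … into P one at a time, bumping the leftmost entry strictly greater than the inserted value down to the next row. The recording tableau Q records, in position (i, j), the step at which that cell was added to P.
  Insert 1 (step 1): P = [1];  Q = [1]
  Insert 6 (step 2): P = [1, 6];  Q = [1, 2]
  Insert 7 (step 3): P = [1, 6, 7];  Q = [1, 2, 3]
  Insert 3 (step 4): P = [1, 3, 7] / [6];  Q = [1, 2, 3] / [4]
  Insert 2 (step 5): P = [1, 2, 7] / [3] / [6];  Q = [1, 2, 3] / [4] / [5]
  Insert 4 (step 6): P = [1, 2, 4] / [3, 7] / [6];  Q = [1, 2, 3] / [4, 6] / [5]
  Insert 5 (step 7): P = [1, 2, 4, 5] / [3, 7] / [6];  Q = [1, 2, 3, 7] / [4, 6] / [5]
  Insert 8 (step 8): P = [1, 2, 4, 5, 8] / [3, 7] / [6];  Q = [1, 2, 3, 7, 8] / [4, 6] / [5]
Final shape: (5, 2, 1).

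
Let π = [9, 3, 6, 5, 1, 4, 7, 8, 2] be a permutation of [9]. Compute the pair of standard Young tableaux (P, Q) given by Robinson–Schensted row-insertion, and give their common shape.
P = [1, 2, 7, 8] / [3, 4] / [5] / [6] / [9];  Q = [1, 3, 7, 8] / [2, 6] / [4] / [5] / [9];  common shape = (4, 2, 1, 1, 1)

Row-insert the values π_1, π_2, … into P one at a time, bumping the leftmost entry strictly greater than the inserted value down to the next row. The recording tableau Q records, in position (i, j), the step at which that cell was added to P.
  Insert 9 (step 1): P = [9];  Q = [1]
  Insert 3 (step 2): P = [3] / [9];  Q = [1] / [2]
  Insert 6 (step 3): P = [3, 6] / [9];  Q = [1, 3] / [2]
  Insert 5 (step 4): P = [3, 5] / [6] / [9];  Q = [1, 3] / [2] / [4]
  Insert 1 (step 5): P = [1, 5] / [3] / [6] / [9];  Q = [1, 3] / [2] / [4] / [5]
  Insert 4 (step 6): P = [1, 4] / [3, 5] / [6] / [9];  Q = [1, 3] / [2, 6] / [4] / [5]
  Insert 7 (step 7): P = [1, 4, 7] / [3, 5] / [6] / [9];  Q = [1, 3, 7] / [2, 6] / [4] / [5]
  Insert 8 (step 8): P = [1, 4, 7, 8] / [3, 5] / [6] / [9];  Q = [1, 3, 7, 8] / [2, 6] / [4] / [5]
  Insert 2 (step 9): P = [1, 2, 7, 8] / [3, 4] / [5] / [6] / [9];  Q = [1, 3, 7, 8] / [2, 6] / [4] / [5] / [9]
Final shape: (4, 2, 1, 1, 1).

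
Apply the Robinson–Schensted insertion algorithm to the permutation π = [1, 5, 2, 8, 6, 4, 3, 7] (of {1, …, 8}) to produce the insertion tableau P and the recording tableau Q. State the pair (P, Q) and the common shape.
P = [1, 2, 3, 7] / [4, 6] / [5] / [8];  Q = [1, 2, 4, 8] / [3, 5] / [6] / [7];  common shape = (4, 2, 1, 1)

Row-insert the values π_1, π_2, … into P one at a time, bumping the leftmost entry strictly greater than the inserted value down to the next row. The recording tableau Q records, in position (i, j), the step at which that cell was added to P.
  Insert 1 (step 1): P = [1];  Q = [1]
  Insert 5 (step 2): P = [1, 5];  Q = [1, 2]
  Insert 2 (step 3): P = [1, 2] / [5];  Q = [1, 2] / [3]
  Insert 8 (step 4): P = [1, 2, 8] / [5];  Q = [1, 2, 4] / [3]
  Insert 6 (step 5): P = [1, 2, 6] / [5, 8];  Q = [1, 2, 4] / [3, 5]
  Insert 4 (step 6): P = [1, 2, 4] / [5, 6] / [8];  Q = [1, 2, 4] / [3, 5] / [6]
  Insert 3 (step 7): P = [1, 2, 3] / [4, 6] / [5] / [8];  Q = [1, 2, 4] / [3, 5] / [6] / [7]
  Insert 7 (step 8): P = [1, 2, 3, 7] / [4, 6] / [5] / [8];  Q = [1, 2, 4, 8] / [3, 5] / [6] / [7]
Final shape: (4, 2, 1, 1).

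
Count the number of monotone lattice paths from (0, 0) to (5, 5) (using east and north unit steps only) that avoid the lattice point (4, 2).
Number of paths = 192

Total paths from (0, 0) to (5, 5): C(10, 5) = 252. Paths through (4, 2): (paths (0, 0) → (4, 2)) × (paths (4, 2) → (5, 5)) = C(6, 4) · C(4, 1) = 15 · 4 = 60. Avoidance count = 252 − 60 = 192.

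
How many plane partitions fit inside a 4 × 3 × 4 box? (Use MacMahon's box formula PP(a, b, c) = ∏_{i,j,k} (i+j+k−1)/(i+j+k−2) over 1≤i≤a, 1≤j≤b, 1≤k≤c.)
PP(4, 3, 4) = 24696

Evaluate the triple product over i = 1..4, j = 1..3, k = 1..4. The factors are (2/1) · (3/2) · (4/3) · (5/4) · (3/2) · (4/3) · (5/4) · (6/5) · … (48 factors total). The numerators and denominators telescope so the product is an integer; carrying out the multiplication exactly gives PP(4, 3, 4) = 24696.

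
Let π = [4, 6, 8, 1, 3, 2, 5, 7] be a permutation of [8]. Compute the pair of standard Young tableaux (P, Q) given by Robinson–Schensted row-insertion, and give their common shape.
P = [1, 2, 5, 7] / [3, 6, 8] / [4];  Q = [1, 2, 3, 8] / [4, 5, 7] / [6];  common shape = (4, 3, 1)

Row-insert the values π_1, π_2, … into P one at a time, bumping the leftmost entry strictly greater than the inserted value down to the next row. The recording tableau Q records, in position (i, j), the step at which that cell was added to P.
  Insert 4 (step 1): P = [4];  Q = [1]
  Insert 6 (step 2): P = [4, 6];  Q = [1, 2]
  Insert 8 (step 3): P = [4, 6, 8];  Q = [1, 2, 3]
  Insert 1 (step 4): P = [1, 6, 8] / [4];  Q = [1, 2, 3] / [4]
  Insert 3 (step 5): P = [1, 3, 8] / [4, 6];  Q = [1, 2, 3] / [4, 5]
  Insert 2 (step 6): P = [1, 2, 8] / [3, 6] / [4];  Q = [1, 2, 3] / [4, 5] / [6]
  Insert 5 (step 7): P = [1, 2, 5] / [3, 6, 8] / [4];  Q = [1, 2, 3] / [4, 5, 7] / [6]
  Insert 7 (step 8): P = [1, 2, 5, 7] / [3, 6, 8] / [4];  Q = [1, 2, 3, 8] / [4, 5, 7] / [6]
Final shape: (4, 3, 1).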